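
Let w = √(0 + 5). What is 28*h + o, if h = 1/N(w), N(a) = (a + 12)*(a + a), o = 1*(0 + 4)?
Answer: 542/139 + 168*√5/695 ≈ 4.4398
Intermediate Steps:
o = 4 (o = 1*4 = 4)
w = √5 ≈ 2.2361
N(a) = 2*a*(12 + a) (N(a) = (12 + a)*(2*a) = 2*a*(12 + a))
h = √5/(10*(12 + √5)) (h = 1/(2*√5*(12 + √5)) = √5/(10*(12 + √5)) ≈ 0.015707)
28*h + o = 28*(-1/278 + 6*√5/695) + 4 = (-14/139 + 168*√5/695) + 4 = 542/139 + 168*√5/695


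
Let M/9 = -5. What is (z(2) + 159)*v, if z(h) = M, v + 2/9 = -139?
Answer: -47614/3 ≈ -15871.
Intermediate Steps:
v = -1253/9 (v = -2/9 - 139 = -1253/9 ≈ -139.22)
M = -45 (M = 9*(-5) = -45)
z(h) = -45
(z(2) + 159)*v = (-45 + 159)*(-1253/9) = 114*(-1253/9) = -47614/3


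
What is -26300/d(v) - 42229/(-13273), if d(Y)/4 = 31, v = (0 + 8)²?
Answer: -85960876/411463 ≈ -208.92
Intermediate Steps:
v = 64 (v = 8² = 64)
d(Y) = 124 (d(Y) = 4*31 = 124)
-26300/d(v) - 42229/(-13273) = -26300/124 - 42229/(-13273) = -26300*1/124 - 42229*(-1/13273) = -6575/31 + 42229/13273 = -85960876/411463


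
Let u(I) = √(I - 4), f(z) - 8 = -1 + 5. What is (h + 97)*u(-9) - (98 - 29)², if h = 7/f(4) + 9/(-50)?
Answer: -4761 + 29221*I*√13/300 ≈ -4761.0 + 351.19*I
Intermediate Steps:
f(z) = 12 (f(z) = 8 + (-1 + 5) = 8 + 4 = 12)
u(I) = √(-4 + I)
h = 121/300 (h = 7/12 + 9/(-50) = 7*(1/12) + 9*(-1/50) = 7/12 - 9/50 = 121/300 ≈ 0.40333)
(h + 97)*u(-9) - (98 - 29)² = (121/300 + 97)*√(-4 - 9) - (98 - 29)² = 29221*√(-13)/300 - 1*69² = 29221*(I*√13)/300 - 1*4761 = 29221*I*√13/300 - 4761 = -4761 + 29221*I*√13/300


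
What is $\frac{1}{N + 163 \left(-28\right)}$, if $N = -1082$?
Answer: $- \frac{1}{5646} \approx -0.00017712$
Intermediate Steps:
$\frac{1}{N + 163 \left(-28\right)} = \frac{1}{-1082 + 163 \left(-28\right)} = \frac{1}{-1082 - 4564} = \frac{1}{-5646} = - \frac{1}{5646}$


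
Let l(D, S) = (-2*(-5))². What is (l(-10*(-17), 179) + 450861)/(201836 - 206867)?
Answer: -450961/5031 ≈ -89.636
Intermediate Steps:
l(D, S) = 100 (l(D, S) = 10² = 100)
(l(-10*(-17), 179) + 450861)/(201836 - 206867) = (100 + 450861)/(201836 - 206867) = 450961/(-5031) = 450961*(-1/5031) = -450961/5031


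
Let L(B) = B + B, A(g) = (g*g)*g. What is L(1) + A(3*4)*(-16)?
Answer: -27646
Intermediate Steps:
A(g) = g³ (A(g) = g²*g = g³)
L(B) = 2*B
L(1) + A(3*4)*(-16) = 2*1 + (3*4)³*(-16) = 2 + 12³*(-16) = 2 + 1728*(-16) = 2 - 27648 = -27646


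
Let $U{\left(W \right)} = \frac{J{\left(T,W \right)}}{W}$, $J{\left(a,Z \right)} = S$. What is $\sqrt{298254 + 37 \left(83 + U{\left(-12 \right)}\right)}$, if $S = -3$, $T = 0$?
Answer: $\frac{\sqrt{1205337}}{2} \approx 548.94$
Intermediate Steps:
$J{\left(a,Z \right)} = -3$
$U{\left(W \right)} = - \frac{3}{W}$
$\sqrt{298254 + 37 \left(83 + U{\left(-12 \right)}\right)} = \sqrt{298254 + 37 \left(83 - \frac{3}{-12}\right)} = \sqrt{298254 + 37 \left(83 - - \frac{1}{4}\right)} = \sqrt{298254 + 37 \left(83 + \frac{1}{4}\right)} = \sqrt{298254 + 37 \cdot \frac{333}{4}} = \sqrt{298254 + \frac{12321}{4}} = \sqrt{\frac{1205337}{4}} = \frac{\sqrt{1205337}}{2}$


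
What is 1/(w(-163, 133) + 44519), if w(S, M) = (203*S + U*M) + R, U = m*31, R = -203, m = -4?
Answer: -1/5265 ≈ -0.00018993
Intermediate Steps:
U = -124 (U = -4*31 = -124)
w(S, M) = -203 - 124*M + 203*S (w(S, M) = (203*S - 124*M) - 203 = (-124*M + 203*S) - 203 = -203 - 124*M + 203*S)
1/(w(-163, 133) + 44519) = 1/((-203 - 124*133 + 203*(-163)) + 44519) = 1/((-203 - 16492 - 33089) + 44519) = 1/(-49784 + 44519) = 1/(-5265) = -1/5265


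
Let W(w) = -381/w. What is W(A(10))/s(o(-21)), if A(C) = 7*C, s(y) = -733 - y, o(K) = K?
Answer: 381/49840 ≈ 0.0076445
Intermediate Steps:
W(A(10))/s(o(-21)) = (-381/(7*10))/(-733 - 1*(-21)) = (-381/70)/(-733 + 21) = -381*1/70/(-712) = -381/70*(-1/712) = 381/49840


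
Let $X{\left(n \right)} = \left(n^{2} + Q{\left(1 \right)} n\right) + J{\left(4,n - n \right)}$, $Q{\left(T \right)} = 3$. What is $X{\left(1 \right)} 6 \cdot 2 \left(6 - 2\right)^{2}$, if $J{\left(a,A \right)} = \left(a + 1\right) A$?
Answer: $768$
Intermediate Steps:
$J{\left(a,A \right)} = A \left(1 + a\right)$ ($J{\left(a,A \right)} = \left(1 + a\right) A = A \left(1 + a\right)$)
$X{\left(n \right)} = n^{2} + 3 n$ ($X{\left(n \right)} = \left(n^{2} + 3 n\right) + \left(n - n\right) \left(1 + 4\right) = \left(n^{2} + 3 n\right) + 0 \cdot 5 = \left(n^{2} + 3 n\right) + 0 = n^{2} + 3 n$)
$X{\left(1 \right)} 6 \cdot 2 \left(6 - 2\right)^{2} = 1 \left(3 + 1\right) 6 \cdot 2 \left(6 - 2\right)^{2} = 1 \cdot 4 \cdot 12 \cdot 4^{2} = 4 \cdot 12 \cdot 16 = 48 \cdot 16 = 768$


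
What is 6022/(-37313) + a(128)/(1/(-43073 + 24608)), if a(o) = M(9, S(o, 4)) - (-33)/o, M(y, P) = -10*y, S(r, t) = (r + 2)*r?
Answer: 7914364697599/4776064 ≈ 1.6571e+6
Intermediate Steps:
S(r, t) = r*(2 + r) (S(r, t) = (2 + r)*r = r*(2 + r))
a(o) = -90 + 33/o (a(o) = -10*9 - (-33)/o = -90 + 33/o)
6022/(-37313) + a(128)/(1/(-43073 + 24608)) = 6022/(-37313) + (-90 + 33/128)/(1/(-43073 + 24608)) = 6022*(-1/37313) + (-90 + 33*(1/128))/(1/(-18465)) = -6022/37313 + (-90 + 33/128)/(-1/18465) = -6022/37313 - 11487/128*(-18465) = -6022/37313 + 212107455/128 = 7914364697599/4776064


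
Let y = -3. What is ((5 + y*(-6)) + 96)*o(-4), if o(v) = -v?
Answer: 476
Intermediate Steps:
((5 + y*(-6)) + 96)*o(-4) = ((5 - 3*(-6)) + 96)*(-1*(-4)) = ((5 + 18) + 96)*4 = (23 + 96)*4 = 119*4 = 476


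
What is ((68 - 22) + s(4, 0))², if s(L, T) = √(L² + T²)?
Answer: 2500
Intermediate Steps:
((68 - 22) + s(4, 0))² = ((68 - 22) + √(4² + 0²))² = (46 + √(16 + 0))² = (46 + √16)² = (46 + 4)² = 50² = 2500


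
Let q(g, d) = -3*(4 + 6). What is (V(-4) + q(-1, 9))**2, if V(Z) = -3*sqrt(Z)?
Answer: 864 + 360*I ≈ 864.0 + 360.0*I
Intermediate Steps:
q(g, d) = -30 (q(g, d) = -3*10 = -30)
(V(-4) + q(-1, 9))**2 = (-6*I - 30)**2 = (-30 - 6*I)**2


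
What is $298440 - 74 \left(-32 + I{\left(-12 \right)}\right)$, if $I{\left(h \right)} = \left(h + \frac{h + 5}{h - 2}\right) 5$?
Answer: $305063$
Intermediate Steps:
$I{\left(h \right)} = 5 h + \frac{5 \left(5 + h\right)}{-2 + h}$ ($I{\left(h \right)} = \left(h + \frac{5 + h}{-2 + h}\right) 5 = 5 h + \frac{5 \left(5 + h\right)}{-2 + h}$)
$298440 - 74 \left(-32 + I{\left(-12 \right)}\right) = 298440 - 74 \left(-32 + \frac{5 \left(5 + \left(-12\right)^{2} - -12\right)}{-2 - 12}\right) = 298440 - 74 \left(-32 + \frac{5 \left(5 + 144 + 12\right)}{-14}\right) = 298440 - 74 \left(-32 + 5 \left(- \frac{1}{14}\right) 161\right) = 298440 - 74 \left(-32 - \frac{115}{2}\right) = 298440 - 74 \left(- \frac{179}{2}\right) = 298440 - -6623 = 298440 + 6623 = 305063$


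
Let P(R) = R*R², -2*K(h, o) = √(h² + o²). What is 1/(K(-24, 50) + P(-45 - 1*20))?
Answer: -274625/75418889856 + √769/75418889856 ≈ -3.6410e-6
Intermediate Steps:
K(h, o) = -√(h² + o²)/2
P(R) = R³
1/(K(-24, 50) + P(-45 - 1*20)) = 1/(-√((-24)² + 50²)/2 + (-45 - 1*20)³) = 1/(-√(576 + 2500)/2 + (-45 - 20)³) = 1/(-√769 + (-65)³) = 1/(-√769 - 274625) = 1/(-274625 - √769)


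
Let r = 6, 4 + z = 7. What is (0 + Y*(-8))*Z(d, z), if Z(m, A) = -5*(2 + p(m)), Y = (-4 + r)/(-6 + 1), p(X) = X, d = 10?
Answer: -192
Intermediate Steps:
z = 3 (z = -4 + 7 = 3)
Y = -2/5 (Y = (-4 + 6)/(-6 + 1) = 2/(-5) = 2*(-1/5) = -2/5 ≈ -0.40000)
Z(m, A) = -10 - 5*m (Z(m, A) = -5*(2 + m) = -10 - 5*m)
(0 + Y*(-8))*Z(d, z) = (0 - 2/5*(-8))*(-10 - 5*10) = (0 + 16/5)*(-10 - 50) = (16/5)*(-60) = -192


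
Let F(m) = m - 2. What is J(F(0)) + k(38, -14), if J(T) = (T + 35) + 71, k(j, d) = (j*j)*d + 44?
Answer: -20068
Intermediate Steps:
k(j, d) = 44 + d*j**2 (k(j, d) = j**2*d + 44 = d*j**2 + 44 = 44 + d*j**2)
F(m) = -2 + m
J(T) = 106 + T (J(T) = (35 + T) + 71 = 106 + T)
J(F(0)) + k(38, -14) = (106 + (-2 + 0)) + (44 - 14*38**2) = (106 - 2) + (44 - 14*1444) = 104 + (44 - 20216) = 104 - 20172 = -20068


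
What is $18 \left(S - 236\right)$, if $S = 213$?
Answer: $-414$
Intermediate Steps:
$18 \left(S - 236\right) = 18 \left(213 - 236\right) = 18 \left(-23\right) = -414$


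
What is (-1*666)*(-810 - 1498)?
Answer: 1537128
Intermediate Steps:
(-1*666)*(-810 - 1498) = -666*(-2308) = 1537128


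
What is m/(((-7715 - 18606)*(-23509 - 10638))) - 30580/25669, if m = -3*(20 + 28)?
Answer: -27484793554796/23070865627103 ≈ -1.1913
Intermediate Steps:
m = -144 (m = -3*48 = -144)
m/(((-7715 - 18606)*(-23509 - 10638))) - 30580/25669 = -144*1/((-23509 - 10638)*(-7715 - 18606)) - 30580/25669 = -144/((-26321*(-34147))) - 30580*1/25669 = -144/898783187 - 30580/25669 = -27484793554796/23070865627103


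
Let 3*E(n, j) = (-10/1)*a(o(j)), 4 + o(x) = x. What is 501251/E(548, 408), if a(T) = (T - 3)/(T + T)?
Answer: -607516212/2005 ≈ -3.0300e+5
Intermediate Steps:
o(x) = -4 + x
a(T) = (-3 + T)/(2*T) (a(T) = (-3 + T)/((2*T)) = (-3 + T)*(1/(2*T)) = (-3 + T)/(2*T))
E(n, j) = -5*(-7 + j)/(3*(-4 + j)) (E(n, j) = ((-10/1)*((-3 + (-4 + j))/(2*(-4 + j))))/3 = ((1*(-10))*((-7 + j)/(2*(-4 + j))))/3 = (-5*(-7 + j)/(-4 + j))/3 = -5*(-7 + j)/(3*(-4 + j)))
501251/E(548, 408) = 501251/((5*(7 - 1*408)/(3*(-4 + 408)))) = 501251/(((5/3)*(7 - 408)/404)) = 501251/(((5/3)*(1/404)*(-401))) = 501251/(-2005/1212) = 501251*(-1212/2005) = -607516212/2005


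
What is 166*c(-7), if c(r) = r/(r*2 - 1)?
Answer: 1162/15 ≈ 77.467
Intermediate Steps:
c(r) = r/(-1 + 2*r) (c(r) = r/(2*r - 1) = r/(-1 + 2*r))
166*c(-7) = 166*(-7/(-1 + 2*(-7))) = 166*(-7/(-1 - 14)) = 166*(-7/(-15)) = 166*(-7*(-1/15)) = 166*(7/15) = 1162/15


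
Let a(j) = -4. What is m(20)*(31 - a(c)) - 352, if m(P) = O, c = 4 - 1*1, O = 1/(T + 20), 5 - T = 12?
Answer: -4541/13 ≈ -349.31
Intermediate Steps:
T = -7 (T = 5 - 1*12 = 5 - 12 = -7)
O = 1/13 (O = 1/(-7 + 20) = 1/13 ≈ 0.076923)
c = 3 (c = 4 - 1 = 3)
m(P) = 1/13
m(20)*(31 - a(c)) - 352 = (31 - 1*(-4))/13 - 352 = (31 + 4)/13 - 352 = (1/13)*35 - 352 = 35/13 - 352 = -4541/13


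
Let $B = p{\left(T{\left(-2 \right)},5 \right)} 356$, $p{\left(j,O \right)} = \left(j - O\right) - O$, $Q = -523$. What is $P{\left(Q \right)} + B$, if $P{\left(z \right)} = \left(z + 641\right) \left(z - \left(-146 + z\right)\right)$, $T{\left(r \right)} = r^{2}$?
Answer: $15092$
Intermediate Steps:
$P{\left(z \right)} = 93586 + 146 z$ ($P{\left(z \right)} = \left(641 + z\right) 146 = 93586 + 146 z$)
$p{\left(j,O \right)} = j - 2 O$
$B = -2136$ ($B = \left(\left(-2\right)^{2} - 10\right) 356 = \left(4 - 10\right) 356 = \left(-6\right) 356 = -2136$)
$P{\left(Q \right)} + B = \left(93586 + 146 \left(-523\right)\right) - 2136 = \left(93586 - 76358\right) - 2136 = 17228 - 2136 = 15092$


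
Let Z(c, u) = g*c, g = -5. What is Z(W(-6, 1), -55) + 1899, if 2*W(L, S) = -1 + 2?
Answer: 3793/2 ≈ 1896.5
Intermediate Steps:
W(L, S) = ½ (W(L, S) = (-1 + 2)/2 = (½)*1 = ½)
Z(c, u) = -5*c
Z(W(-6, 1), -55) + 1899 = -5*½ + 1899 = -5/2 + 1899 = 3793/2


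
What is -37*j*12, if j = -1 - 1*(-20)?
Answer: -8436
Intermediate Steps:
j = 19 (j = -1 + 20 = 19)
-37*j*12 = -37*19*12 = -703*12 = -8436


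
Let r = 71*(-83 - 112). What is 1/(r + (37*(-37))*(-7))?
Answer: -1/4262 ≈ -0.00023463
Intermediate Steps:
r = -13845 (r = 71*(-195) = -13845)
1/(r + (37*(-37))*(-7)) = 1/(-13845 + (37*(-37))*(-7)) = 1/(-13845 - 1369*(-7)) = 1/(-13845 + 9583) = 1/(-4262) = -1/4262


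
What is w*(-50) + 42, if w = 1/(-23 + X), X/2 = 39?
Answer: 452/11 ≈ 41.091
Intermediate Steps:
X = 78 (X = 2*39 = 78)
w = 1/55 (w = 1/(-23 + 78) = 1/55 ≈ 0.018182)
w*(-50) + 42 = (1/55)*(-50) + 42 = -10/11 + 42 = 452/11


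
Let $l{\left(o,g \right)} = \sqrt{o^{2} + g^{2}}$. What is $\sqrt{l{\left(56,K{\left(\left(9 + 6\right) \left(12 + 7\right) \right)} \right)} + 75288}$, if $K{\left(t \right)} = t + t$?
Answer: $\sqrt{75288 + 2 \sqrt{82009}} \approx 275.43$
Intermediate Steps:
$K{\left(t \right)} = 2 t$
$l{\left(o,g \right)} = \sqrt{g^{2} + o^{2}}$
$\sqrt{l{\left(56,K{\left(\left(9 + 6\right) \left(12 + 7\right) \right)} \right)} + 75288} = \sqrt{\sqrt{\left(2 \left(9 + 6\right) \left(12 + 7\right)\right)^{2} + 56^{2}} + 75288} = \sqrt{\sqrt{\left(2 \cdot 15 \cdot 19\right)^{2} + 3136} + 75288} = \sqrt{\sqrt{\left(2 \cdot 285\right)^{2} + 3136} + 75288} = \sqrt{\sqrt{570^{2} + 3136} + 75288} = \sqrt{\sqrt{324900 + 3136} + 75288} = \sqrt{\sqrt{328036} + 75288} = \sqrt{2 \sqrt{82009} + 75288} = \sqrt{75288 + 2 \sqrt{82009}}$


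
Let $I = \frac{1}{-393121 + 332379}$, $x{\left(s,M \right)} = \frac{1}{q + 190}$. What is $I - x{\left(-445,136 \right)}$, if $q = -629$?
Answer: $\frac{60303}{26665738} \approx 0.0022614$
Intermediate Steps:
$x{\left(s,M \right)} = - \frac{1}{439}$ ($x{\left(s,M \right)} = \frac{1}{-629 + 190} = \frac{1}{-439} = - \frac{1}{439}$)
$I = - \frac{1}{60742}$ ($I = \frac{1}{-60742} = - \frac{1}{60742} \approx -1.6463 \cdot 10^{-5}$)
$I - x{\left(-445,136 \right)} = - \frac{1}{60742} - - \frac{1}{439} = - \frac{1}{60742} + \frac{1}{439} = \frac{60303}{26665738}$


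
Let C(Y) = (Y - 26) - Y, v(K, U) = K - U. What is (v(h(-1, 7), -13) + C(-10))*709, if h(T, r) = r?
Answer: -4254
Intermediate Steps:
C(Y) = -26 (C(Y) = (-26 + Y) - Y = -26)
(v(h(-1, 7), -13) + C(-10))*709 = ((7 - 1*(-13)) - 26)*709 = ((7 + 13) - 26)*709 = (20 - 26)*709 = -6*709 = -4254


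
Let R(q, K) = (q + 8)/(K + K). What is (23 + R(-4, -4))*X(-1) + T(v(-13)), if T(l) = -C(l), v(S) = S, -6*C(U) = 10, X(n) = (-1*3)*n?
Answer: 415/6 ≈ 69.167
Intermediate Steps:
X(n) = -3*n
R(q, K) = (8 + q)/(2*K) (R(q, K) = (8 + q)/((2*K)) = (8 + q)*(1/(2*K)) = (8 + q)/(2*K))
C(U) = -5/3 (C(U) = -⅙*10 = -5/3)
T(l) = 5/3 (T(l) = -1*(-5/3) = 5/3)
(23 + R(-4, -4))*X(-1) + T(v(-13)) = (23 + (½)*(8 - 4)/(-4))*(-3*(-1)) + 5/3 = (23 + (½)*(-¼)*4)*3 + 5/3 = (23 - ½)*3 + 5/3 = (45/2)*3 + 5/3 = 135/2 + 5/3 = 415/6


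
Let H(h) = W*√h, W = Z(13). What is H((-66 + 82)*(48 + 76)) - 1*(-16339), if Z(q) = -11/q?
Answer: 16339 - 88*√31/13 ≈ 16301.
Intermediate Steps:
W = -11/13 ≈ -0.84615
H(h) = -11*√h/13
H((-66 + 82)*(48 + 76)) - 1*(-16339) = -11*√(-66 + 82)*√(48 + 76)/13 - 1*(-16339) = -11*8*√31/13 + 16339 = -88*√31/13 + 16339 = 16339 - 88*√31/13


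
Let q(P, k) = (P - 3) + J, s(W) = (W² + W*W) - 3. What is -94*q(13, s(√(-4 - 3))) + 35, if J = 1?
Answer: -999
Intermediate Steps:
s(W) = -3 + 2*W² (s(W) = (W² + W²) - 3 = 2*W² - 3 = -3 + 2*W²)
q(P, k) = -2 + P (q(P, k) = (P - 3) + 1 = (-3 + P) + 1 = -2 + P)
-94*q(13, s(√(-4 - 3))) + 35 = -94*(-2 + 13) + 35 = -94*11 + 35 = -1034 + 35 = -999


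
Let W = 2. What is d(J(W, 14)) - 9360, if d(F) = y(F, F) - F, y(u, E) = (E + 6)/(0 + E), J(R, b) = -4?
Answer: -18713/2 ≈ -9356.5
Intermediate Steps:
y(u, E) = (6 + E)/E
d(F) = -F + (6 + F)/F (d(F) = (6 + F)/F - F = -F + (6 + F)/F)
d(J(W, 14)) - 9360 = (1 - 1*(-4) + 6/(-4)) - 9360 = (1 + 4 + 6*(-¼)) - 9360 = (1 + 4 - 3/2) - 9360 = 7/2 - 9360 = -18713/2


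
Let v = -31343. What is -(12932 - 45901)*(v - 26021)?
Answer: -1891233716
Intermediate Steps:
-(12932 - 45901)*(v - 26021) = -(12932 - 45901)*(-31343 - 26021) = -(-32969)*(-57364) = -1*1891233716 = -1891233716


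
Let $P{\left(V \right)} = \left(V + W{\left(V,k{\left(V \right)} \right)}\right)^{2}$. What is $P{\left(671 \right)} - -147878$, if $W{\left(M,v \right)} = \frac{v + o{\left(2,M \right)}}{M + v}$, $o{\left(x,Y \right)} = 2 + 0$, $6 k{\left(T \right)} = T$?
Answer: $\frac{13199892808202}{22061809} \approx 5.9831 \cdot 10^{5}$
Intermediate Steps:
$k{\left(T \right)} = \frac{T}{6}$
$o{\left(x,Y \right)} = 2$
$W{\left(M,v \right)} = \frac{2 + v}{M + v}$ ($W{\left(M,v \right)} = \frac{v + 2}{M + v} = \frac{2 + v}{M + v}$)
$P{\left(V \right)} = \left(V + \frac{6 \left(2 + \frac{V}{6}\right)}{7 V}\right)^{2}$ ($P{\left(V \right)} = \left(V + \frac{2 + \frac{V}{6}}{V + \frac{V}{6}}\right)^{2} = \left(V + \frac{2 + \frac{V}{6}}{\frac{7}{6} V}\right)^{2} = \left(V + \frac{6}{7 V} \left(2 + \frac{V}{6}\right)\right)^{2} = \left(V + \frac{6 \left(2 + \frac{V}{6}\right)}{7 V}\right)^{2}$)
$P{\left(671 \right)} - -147878 = \frac{\left(12 + 671 + 7 \cdot 671^{2}\right)^{2}}{49 \cdot 450241} - -147878 = \frac{1}{49} \cdot \frac{1}{450241} \left(12 + 671 + 7 \cdot 450241\right)^{2} + 147878 = \frac{1}{49} \cdot \frac{1}{450241} \left(12 + 671 + 3151687\right)^{2} + 147878 = \frac{1}{49} \cdot \frac{1}{450241} \cdot 3152370^{2} + 147878 = \frac{1}{49} \cdot \frac{1}{450241} \cdot 9937436616900 + 147878 = \frac{9937436616900}{22061809} + 147878 = \frac{13199892808202}{22061809}$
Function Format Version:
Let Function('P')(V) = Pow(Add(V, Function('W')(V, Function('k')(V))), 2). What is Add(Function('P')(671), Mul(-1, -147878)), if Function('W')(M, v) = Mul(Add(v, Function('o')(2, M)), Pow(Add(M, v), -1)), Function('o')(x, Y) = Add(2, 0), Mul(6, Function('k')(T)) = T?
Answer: Rational(13199892808202, 22061809) ≈ 5.9831e+5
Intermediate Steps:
Function('k')(T) = Mul(Rational(1, 6), T)
Function('o')(x, Y) = 2
Function('W')(M, v) = Mul(Pow(Add(M, v), -1), Add(2, v)) (Function('W')(M, v) = Mul(Add(v, 2), Pow(Add(M, v), -1)) = Mul(Add(2, v), Pow(Add(M, v), -1)) = Mul(Pow(Add(M, v), -1), Add(2, v)))
Function('P')(V) = Pow(Add(V, Mul(Rational(6, 7), Pow(V, -1), Add(2, Mul(Rational(1, 6), V)))), 2) (Function('P')(V) = Pow(Add(V, Mul(Pow(Add(V, Mul(Rational(1, 6), V)), -1), Add(2, Mul(Rational(1, 6), V)))), 2) = Pow(Add(V, Mul(Pow(Mul(Rational(7, 6), V), -1), Add(2, Mul(Rational(1, 6), V)))), 2) = Pow(Add(V, Mul(Mul(Rational(6, 7), Pow(V, -1)), Add(2, Mul(Rational(1, 6), V)))), 2) = Pow(Add(V, Mul(Rational(6, 7), Pow(V, -1), Add(2, Mul(Rational(1, 6), V)))), 2))
Add(Function('P')(671), Mul(-1, -147878)) = Add(Mul(Rational(1, 49), Pow(671, -2), Pow(Add(12, 671, Mul(7, Pow(671, 2))), 2)), Mul(-1, -147878)) = Add(Mul(Rational(1, 49), Rational(1, 450241), Pow(Add(12, 671, Mul(7, 450241)), 2)), 147878) = Add(Mul(Rational(1, 49), Rational(1, 450241), Pow(Add(12, 671, 3151687), 2)), 147878) = Add(Mul(Rational(1, 49), Rational(1, 450241), Pow(3152370, 2)), 147878) = Add(Mul(Rational(1, 49), Rational(1, 450241), 9937436616900), 147878) = Add(Rational(9937436616900, 22061809), 147878) = Rational(13199892808202, 22061809)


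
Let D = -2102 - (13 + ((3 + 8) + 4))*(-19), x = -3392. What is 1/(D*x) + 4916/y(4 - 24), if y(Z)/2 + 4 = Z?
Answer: -1636241437/15976320 ≈ -102.42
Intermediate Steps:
y(Z) = -8 + 2*Z
D = -1570 (D = -2102 - (13 + (11 + 4))*(-19) = -2102 - (13 + 15)*(-19) = -2102 - 28*(-19) = -2102 - 1*(-532) = -2102 + 532 = -1570)
1/(D*x) + 4916/y(4 - 24) = 1/(-1570*(-3392)) + 4916/(-8 + 2*(4 - 24)) = -1/1570*(-1/3392) + 4916/(-8 + 2*(-20)) = 1/5325440 + 4916/(-8 - 40) = 1/5325440 + 4916/(-48) = 1/5325440 + 4916*(-1/48) = 1/5325440 - 1229/12 = -1636241437/15976320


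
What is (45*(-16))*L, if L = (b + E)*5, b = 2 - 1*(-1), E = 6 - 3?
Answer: -21600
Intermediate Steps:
E = 3
b = 3 (b = 2 + 1 = 3)
L = 30 (L = (3 + 3)*5 = 6*5 = 30)
(45*(-16))*L = (45*(-16))*30 = -720*30 = -21600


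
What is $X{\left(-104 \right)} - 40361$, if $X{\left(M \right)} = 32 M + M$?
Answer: $-43793$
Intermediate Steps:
$X{\left(M \right)} = 33 M$
$X{\left(-104 \right)} - 40361 = 33 \left(-104\right) - 40361 = -3432 - 40361 = -43793$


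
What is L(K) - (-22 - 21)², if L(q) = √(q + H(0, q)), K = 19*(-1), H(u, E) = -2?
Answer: -1849 + I*√21 ≈ -1849.0 + 4.5826*I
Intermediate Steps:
K = -19
L(q) = √(-2 + q) (L(q) = √(q - 2) = √(-2 + q))
L(K) - (-22 - 21)² = √(-2 - 19) - (-22 - 21)² = √(-21) - 1*(-43)² = I*√21 - 1*1849 = I*√21 - 1849 = -1849 + I*√21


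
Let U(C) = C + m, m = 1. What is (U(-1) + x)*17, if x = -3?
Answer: -51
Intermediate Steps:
U(C) = 1 + C (U(C) = C + 1 = 1 + C)
(U(-1) + x)*17 = ((1 - 1) - 3)*17 = (0 - 3)*17 = -3*17 = -51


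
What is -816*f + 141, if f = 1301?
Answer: -1061475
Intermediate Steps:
-816*f + 141 = -816*1301 + 141 = -1061616 + 141 = -1061475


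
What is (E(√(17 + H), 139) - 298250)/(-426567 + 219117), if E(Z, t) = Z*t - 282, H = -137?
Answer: 149266/103725 - 139*I*√30/103725 ≈ 1.4391 - 0.0073399*I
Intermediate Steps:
E(Z, t) = -282 + Z*t
(E(√(17 + H), 139) - 298250)/(-426567 + 219117) = ((-282 + √(17 - 137)*139) - 298250)/(-426567 + 219117) = ((-282 + √(-120)*139) - 298250)/(-207450) = ((-282 + (2*I*√30)*139) - 298250)*(-1/207450) = ((-282 + 278*I*√30) - 298250)*(-1/207450) = (-298532 + 278*I*√30)*(-1/207450) = 149266/103725 - 139*I*√30/103725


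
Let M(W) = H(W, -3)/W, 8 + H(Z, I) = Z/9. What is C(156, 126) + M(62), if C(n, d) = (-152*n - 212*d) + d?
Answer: -14033147/279 ≈ -50298.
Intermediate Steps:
H(Z, I) = -8 + Z/9
C(n, d) = -211*d - 152*n (C(n, d) = (-212*d - 152*n) + d = -211*d - 152*n)
M(W) = (-8 + W/9)/W
C(156, 126) + M(62) = (-211*126 - 152*156) + (⅑)*(-72 + 62)/62 = (-26586 - 23712) + (⅑)*(1/62)*(-10) = -50298 - 5/279 = -14033147/279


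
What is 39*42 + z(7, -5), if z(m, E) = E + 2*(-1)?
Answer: 1631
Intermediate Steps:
z(m, E) = -2 + E (z(m, E) = E - 2 = -2 + E)
39*42 + z(7, -5) = 39*42 + (-2 - 5) = 1638 - 7 = 1631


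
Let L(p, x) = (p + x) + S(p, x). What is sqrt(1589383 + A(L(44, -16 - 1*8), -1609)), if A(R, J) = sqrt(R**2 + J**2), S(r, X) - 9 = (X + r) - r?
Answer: sqrt(1589383 + sqrt(2588906)) ≈ 1261.3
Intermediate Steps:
S(r, X) = 9 + X (S(r, X) = 9 + ((X + r) - r) = 9 + X)
L(p, x) = 9 + p + 2*x (L(p, x) = (p + x) + (9 + x) = 9 + p + 2*x)
A(R, J) = sqrt(J**2 + R**2)
sqrt(1589383 + A(L(44, -16 - 1*8), -1609)) = sqrt(1589383 + sqrt((-1609)**2 + (9 + 44 + 2*(-16 - 1*8))**2)) = sqrt(1589383 + sqrt(2588881 + (9 + 44 + 2*(-16 - 8))**2)) = sqrt(1589383 + sqrt(2588881 + (9 + 44 + 2*(-24))**2)) = sqrt(1589383 + sqrt(2588881 + (9 + 44 - 48)**2)) = sqrt(1589383 + sqrt(2588881 + 5**2)) = sqrt(1589383 + sqrt(2588881 + 25)) = sqrt(1589383 + sqrt(2588906))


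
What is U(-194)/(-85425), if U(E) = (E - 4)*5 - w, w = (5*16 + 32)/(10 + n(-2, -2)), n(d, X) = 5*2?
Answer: 4978/427125 ≈ 0.011655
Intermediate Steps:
n(d, X) = 10
w = 28/5 (w = (5*16 + 32)/(10 + 10) = (80 + 32)/20 = 112*(1/20) = 28/5 ≈ 5.6000)
U(E) = -128/5 + 5*E (U(E) = (E - 4)*5 - 1*28/5 = (-4 + E)*5 - 28/5 = (-20 + 5*E) - 28/5 = -128/5 + 5*E)
U(-194)/(-85425) = (-128/5 + 5*(-194))/(-85425) = (-128/5 - 970)*(-1/85425) = -4978/5*(-1/85425) = 4978/427125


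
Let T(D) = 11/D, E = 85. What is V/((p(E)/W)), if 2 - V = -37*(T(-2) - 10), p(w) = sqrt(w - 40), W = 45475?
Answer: -3465195*sqrt(5)/2 ≈ -3.8742e+6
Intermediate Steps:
p(w) = sqrt(-40 + w)
V = -1143/2 (V = 2 - (-37)*(11/(-2) - 10) = 2 - (-37)*(11*(-1/2) - 10) = 2 - (-37)*(-11/2 - 10) = 2 - (-37)*(-31)/2 = 2 - 1*1147/2 = 2 - 1147/2 = -1143/2 ≈ -571.50)
V/((p(E)/W)) = -1143*45475/sqrt(-40 + 85)/2 = -1143*9095*sqrt(5)/3/2 = -3465195*sqrt(5)/2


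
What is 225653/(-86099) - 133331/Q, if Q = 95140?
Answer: -32948292189/8191458860 ≈ -4.0223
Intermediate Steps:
225653/(-86099) - 133331/Q = 225653/(-86099) - 133331/95140 = 225653*(-1/86099) - 133331*1/95140 = -225653/86099 - 133331/95140 = -32948292189/8191458860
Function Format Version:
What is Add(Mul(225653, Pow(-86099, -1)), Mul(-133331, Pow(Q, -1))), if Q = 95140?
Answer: Rational(-32948292189, 8191458860) ≈ -4.0223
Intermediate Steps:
Add(Mul(225653, Pow(-86099, -1)), Mul(-133331, Pow(Q, -1))) = Add(Mul(225653, Pow(-86099, -1)), Mul(-133331, Pow(95140, -1))) = Add(Mul(225653, Rational(-1, 86099)), Mul(-133331, Rational(1, 95140))) = Add(Rational(-225653, 86099), Rational(-133331, 95140)) = Rational(-32948292189, 8191458860)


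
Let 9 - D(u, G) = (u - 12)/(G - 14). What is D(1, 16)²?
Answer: 841/4 ≈ 210.25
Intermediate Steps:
D(u, G) = 9 - (-12 + u)/(-14 + G) (D(u, G) = 9 - (u - 12)/(G - 14) = 9 - (-12 + u)/(-14 + G))
D(1, 16)² = ((-114 - 1*1 + 9*16)/(-14 + 16))² = ((-114 - 1 + 144)/2)² = ((½)*29)² = (29/2)² = 841/4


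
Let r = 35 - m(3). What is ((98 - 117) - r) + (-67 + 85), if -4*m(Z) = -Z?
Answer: -141/4 ≈ -35.250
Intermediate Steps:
m(Z) = Z/4 (m(Z) = -(-1)*Z/4 = Z/4)
r = 137/4 (r = 35 - 3/4 = 137/4 ≈ 34.250)
((98 - 117) - r) + (-67 + 85) = ((98 - 117) - 1*137/4) + (-67 + 85) = (-19 - 137/4) + 18 = -213/4 + 18 = -141/4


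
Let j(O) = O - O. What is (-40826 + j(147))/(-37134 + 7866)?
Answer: 20413/14634 ≈ 1.3949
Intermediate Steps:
j(O) = 0
(-40826 + j(147))/(-37134 + 7866) = (-40826 + 0)/(-37134 + 7866) = -40826/(-29268) = -40826*(-1/29268) = 20413/14634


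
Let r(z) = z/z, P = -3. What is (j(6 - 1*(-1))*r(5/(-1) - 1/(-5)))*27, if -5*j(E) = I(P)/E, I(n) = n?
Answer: 81/35 ≈ 2.3143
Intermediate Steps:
j(E) = 3/(5*E) (j(E) = -(-3)/(5*E) = 3/(5*E))
r(z) = 1
(j(6 - 1*(-1))*r(5/(-1) - 1/(-5)))*27 = ((3/(5*(6 - 1*(-1))))*1)*27 = ((3/(5*(6 + 1)))*1)*27 = (((⅗)/7)*1)*27 = (((⅗)*(⅐))*1)*27 = ((3/35)*1)*27 = (3/35)*27 = 81/35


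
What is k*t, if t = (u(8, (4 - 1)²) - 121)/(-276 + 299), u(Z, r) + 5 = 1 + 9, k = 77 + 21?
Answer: -11368/23 ≈ -494.26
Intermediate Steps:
k = 98
u(Z, r) = 5 (u(Z, r) = -5 + (1 + 9) = -5 + 10 = 5)
t = -116/23 (t = (5 - 121)/(-276 + 299) = -116/23 ≈ -5.0435)
k*t = 98*(-116/23) = -11368/23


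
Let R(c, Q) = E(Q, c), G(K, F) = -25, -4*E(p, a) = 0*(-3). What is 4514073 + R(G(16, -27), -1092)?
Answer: 4514073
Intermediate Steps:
E(p, a) = 0 (E(p, a) = -0*(-3) = -¼*0 = 0)
R(c, Q) = 0
4514073 + R(G(16, -27), -1092) = 4514073 + 0 = 4514073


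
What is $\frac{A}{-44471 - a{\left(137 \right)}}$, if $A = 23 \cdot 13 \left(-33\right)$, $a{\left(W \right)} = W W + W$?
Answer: $\frac{9867}{63377} \approx 0.15569$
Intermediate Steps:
$a{\left(W \right)} = W + W^{2}$ ($a{\left(W \right)} = W^{2} + W = W + W^{2}$)
$A = -9867$ ($A = 299 \left(-33\right) = -9867$)
$\frac{A}{-44471 - a{\left(137 \right)}} = - \frac{9867}{-44471 - 137 \left(1 + 137\right)} = - \frac{9867}{-44471 - 137 \cdot 138} = - \frac{9867}{-44471 - 18906} = - \frac{9867}{-63377} = \left(-9867\right) \left(- \frac{1}{63377}\right) = \frac{9867}{63377}$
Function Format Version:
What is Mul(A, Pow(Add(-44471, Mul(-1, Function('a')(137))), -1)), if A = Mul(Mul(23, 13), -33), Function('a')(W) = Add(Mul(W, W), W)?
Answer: Rational(9867, 63377) ≈ 0.15569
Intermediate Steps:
Function('a')(W) = Add(W, Pow(W, 2)) (Function('a')(W) = Add(Pow(W, 2), W) = Add(W, Pow(W, 2)))
A = -9867 (A = Mul(299, -33) = -9867)
Mul(A, Pow(Add(-44471, Mul(-1, Function('a')(137))), -1)) = Mul(-9867, Pow(Add(-44471, Mul(-1, Mul(137, Add(1, 137)))), -1)) = Mul(-9867, Pow(Add(-44471, Mul(-1, Mul(137, 138))), -1)) = Mul(-9867, Pow(Add(-44471, Mul(-1, 18906)), -1)) = Mul(-9867, Pow(Add(-44471, -18906), -1)) = Mul(-9867, Pow(-63377, -1)) = Mul(-9867, Rational(-1, 63377)) = Rational(9867, 63377)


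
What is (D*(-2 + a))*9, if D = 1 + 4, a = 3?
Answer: 45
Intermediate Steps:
D = 5
(D*(-2 + a))*9 = (5*(-2 + 3))*9 = (5*1)*9 = 5*9 = 45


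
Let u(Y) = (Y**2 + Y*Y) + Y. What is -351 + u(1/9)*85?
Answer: -27496/81 ≈ -339.46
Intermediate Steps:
u(Y) = Y + 2*Y**2 (u(Y) = (Y**2 + Y**2) + Y = 2*Y**2 + Y = Y + 2*Y**2)
-351 + u(1/9)*85 = -351 + ((1 + 2/9)/9)*85 = -351 + ((1/9)*(11/9))*85 = -351 + (11/81)*85 = -351 + 935/81 = -27496/81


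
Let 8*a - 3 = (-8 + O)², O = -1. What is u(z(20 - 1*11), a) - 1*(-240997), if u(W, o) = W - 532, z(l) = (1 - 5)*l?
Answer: 240429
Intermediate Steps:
a = 21/2 (a = 3/8 + (-8 - 1)²/8 = 3/8 + (⅛)*(-9)² = 3/8 + (⅛)*81 = 3/8 + 81/8 = 21/2 ≈ 10.500)
z(l) = -4*l
u(W, o) = -532 + W
u(z(20 - 1*11), a) - 1*(-240997) = (-532 - 4*(20 - 1*11)) - 1*(-240997) = (-532 - 4*(20 - 11)) + 240997 = (-532 - 4*9) + 240997 = (-532 - 36) + 240997 = -568 + 240997 = 240429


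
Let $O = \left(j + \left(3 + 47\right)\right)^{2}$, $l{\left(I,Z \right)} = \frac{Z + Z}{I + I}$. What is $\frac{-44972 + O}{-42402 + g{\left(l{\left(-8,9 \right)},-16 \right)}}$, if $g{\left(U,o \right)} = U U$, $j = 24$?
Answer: $\frac{2527744}{2713647} \approx 0.93149$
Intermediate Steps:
$l{\left(I,Z \right)} = \frac{Z}{I}$ ($l{\left(I,Z \right)} = \frac{2 Z}{2 I} = 2 Z \frac{1}{2 I} = \frac{Z}{I}$)
$g{\left(U,o \right)} = U^{2}$
$O = 5476$ ($O = \left(24 + \left(3 + 47\right)\right)^{2} = \left(24 + 50\right)^{2} = 74^{2} = 5476$)
$\frac{-44972 + O}{-42402 + g{\left(l{\left(-8,9 \right)},-16 \right)}} = \frac{-44972 + 5476}{-42402 + \left(\frac{9}{-8}\right)^{2}} = - \frac{39496}{-42402 + \left(9 \left(- \frac{1}{8}\right)\right)^{2}} = - \frac{39496}{-42402 + \left(- \frac{9}{8}\right)^{2}} = - \frac{39496}{-42402 + \frac{81}{64}} = - \frac{39496}{- \frac{2713647}{64}} = \left(-39496\right) \left(- \frac{64}{2713647}\right) = \frac{2527744}{2713647}$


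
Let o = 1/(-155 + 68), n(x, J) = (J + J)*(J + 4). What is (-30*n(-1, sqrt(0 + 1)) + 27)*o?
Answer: 91/29 ≈ 3.1379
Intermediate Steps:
n(x, J) = 2*J*(4 + J) (n(x, J) = (2*J)*(4 + J) = 2*J*(4 + J))
o = -1/87 (o = 1/(-87) = -1/87 ≈ -0.011494)
(-30*n(-1, sqrt(0 + 1)) + 27)*o = (-60*sqrt(0 + 1)*(4 + sqrt(0 + 1)) + 27)*(-1/87) = (-60*sqrt(1)*(4 + sqrt(1)) + 27)*(-1/87) = (-60*(4 + 1) + 27)*(-1/87) = (-60*5 + 27)*(-1/87) = (-30*10 + 27)*(-1/87) = (-300 + 27)*(-1/87) = -273*(-1/87) = 91/29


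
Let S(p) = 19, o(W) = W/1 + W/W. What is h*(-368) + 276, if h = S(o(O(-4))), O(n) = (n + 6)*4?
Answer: -6716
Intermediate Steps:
O(n) = 24 + 4*n (O(n) = (6 + n)*4 = 24 + 4*n)
o(W) = 1 + W (o(W) = W*1 + 1 = W + 1 = 1 + W)
h = 19
h*(-368) + 276 = 19*(-368) + 276 = -6992 + 276 = -6716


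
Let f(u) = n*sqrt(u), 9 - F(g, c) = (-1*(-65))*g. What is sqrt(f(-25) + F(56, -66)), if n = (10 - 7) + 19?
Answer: sqrt(-3631 + 110*I) ≈ 0.9126 + 60.265*I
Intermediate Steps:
F(g, c) = 9 - 65*g (F(g, c) = 9 - (-1*(-65))*g = 9 - 65*g)
n = 22 (n = 3 + 19 = 22)
f(u) = 22*sqrt(u)
sqrt(f(-25) + F(56, -66)) = sqrt(22*sqrt(-25) + (9 - 65*56)) = sqrt(22*(5*I) + (9 - 3640)) = sqrt(110*I - 3631) = sqrt(-3631 + 110*I)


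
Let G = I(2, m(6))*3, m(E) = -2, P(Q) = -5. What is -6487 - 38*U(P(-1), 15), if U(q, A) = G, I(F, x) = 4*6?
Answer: -9223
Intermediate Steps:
I(F, x) = 24
G = 72 (G = 24*3 = 72)
U(q, A) = 72
-6487 - 38*U(P(-1), 15) = -6487 - 38*72 = -6487 - 2736 = -9223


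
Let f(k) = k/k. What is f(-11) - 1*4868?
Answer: -4867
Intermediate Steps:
f(k) = 1
f(-11) - 1*4868 = 1 - 1*4868 = 1 - 4868 = -4867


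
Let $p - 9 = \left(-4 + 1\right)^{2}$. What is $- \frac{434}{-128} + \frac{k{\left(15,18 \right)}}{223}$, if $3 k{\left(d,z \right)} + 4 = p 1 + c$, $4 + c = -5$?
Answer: $\frac{145493}{42816} \approx 3.3981$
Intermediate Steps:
$c = -9$ ($c = -4 - 5 = -9$)
$p = 18$ ($p = 9 + \left(-4 + 1\right)^{2} = 9 + \left(-3\right)^{2} = 9 + 9 = 18$)
$k{\left(d,z \right)} = \frac{5}{3}$ ($k{\left(d,z \right)} = - \frac{4}{3} + \frac{18 \cdot 1 - 9}{3} = - \frac{4}{3} + \frac{18 - 9}{3} = - \frac{4}{3} + \frac{1}{3} \cdot 9 = - \frac{4}{3} + 3 = \frac{5}{3}$)
$- \frac{434}{-128} + \frac{k{\left(15,18 \right)}}{223} = - \frac{434}{-128} + \frac{5}{3 \cdot 223} = \left(-434\right) \left(- \frac{1}{128}\right) + \frac{5}{3} \cdot \frac{1}{223} = \frac{217}{64} + \frac{5}{669} = \frac{145493}{42816}$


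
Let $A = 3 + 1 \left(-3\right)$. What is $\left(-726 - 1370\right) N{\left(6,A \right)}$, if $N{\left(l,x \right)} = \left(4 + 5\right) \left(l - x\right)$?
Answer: $-113184$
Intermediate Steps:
$A = 0$ ($A = 3 - 3 = 0$)
$N{\left(l,x \right)} = - 9 x + 9 l$ ($N{\left(l,x \right)} = 9 \left(l - x\right) = - 9 x + 9 l$)
$\left(-726 - 1370\right) N{\left(6,A \right)} = \left(-726 - 1370\right) \left(\left(-9\right) 0 + 9 \cdot 6\right) = - 2096 \left(0 + 54\right) = \left(-2096\right) 54 = -113184$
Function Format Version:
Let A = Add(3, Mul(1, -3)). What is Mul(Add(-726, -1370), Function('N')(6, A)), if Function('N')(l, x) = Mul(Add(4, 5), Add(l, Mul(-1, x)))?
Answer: -113184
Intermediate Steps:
A = 0 (A = Add(3, -3) = 0)
Function('N')(l, x) = Add(Mul(-9, x), Mul(9, l)) (Function('N')(l, x) = Mul(9, Add(l, Mul(-1, x))) = Add(Mul(-9, x), Mul(9, l)))
Mul(Add(-726, -1370), Function('N')(6, A)) = Mul(Add(-726, -1370), Add(Mul(-9, 0), Mul(9, 6))) = Mul(-2096, Add(0, 54)) = Mul(-2096, 54) = -113184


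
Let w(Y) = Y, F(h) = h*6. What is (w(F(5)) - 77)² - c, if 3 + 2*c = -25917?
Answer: 15169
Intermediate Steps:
c = -12960 (c = -3/2 + (½)*(-25917) = -3/2 - 25917/2 = -12960)
F(h) = 6*h
(w(F(5)) - 77)² - c = (6*5 - 77)² - 1*(-12960) = (30 - 77)² + 12960 = (-47)² + 12960 = 2209 + 12960 = 15169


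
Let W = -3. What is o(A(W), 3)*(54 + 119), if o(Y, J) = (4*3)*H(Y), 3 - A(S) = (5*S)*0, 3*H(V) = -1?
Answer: -692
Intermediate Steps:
H(V) = -⅓ (H(V) = (⅓)*(-1) = -⅓)
A(S) = 3 (A(S) = 3 - 5*S*0 = 3 - 1*0 = 3 + 0 = 3)
o(Y, J) = -4 (o(Y, J) = (4*3)*(-⅓) = 12*(-⅓) = -4)
o(A(W), 3)*(54 + 119) = -4*(54 + 119) = -4*173 = -692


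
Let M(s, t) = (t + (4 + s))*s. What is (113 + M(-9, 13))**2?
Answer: 1681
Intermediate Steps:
M(s, t) = s*(4 + s + t) (M(s, t) = (4 + s + t)*s = s*(4 + s + t))
(113 + M(-9, 13))**2 = (113 - 9*(4 - 9 + 13))**2 = (113 - 9*8)**2 = (113 - 72)**2 = 41**2 = 1681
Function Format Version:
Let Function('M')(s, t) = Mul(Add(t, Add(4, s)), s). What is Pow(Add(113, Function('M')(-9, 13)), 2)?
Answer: 1681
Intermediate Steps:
Function('M')(s, t) = Mul(s, Add(4, s, t)) (Function('M')(s, t) = Mul(Add(4, s, t), s) = Mul(s, Add(4, s, t)))
Pow(Add(113, Function('M')(-9, 13)), 2) = Pow(Add(113, Mul(-9, Add(4, -9, 13))), 2) = Pow(Add(113, Mul(-9, 8)), 2) = Pow(Add(113, -72), 2) = Pow(41, 2) = 1681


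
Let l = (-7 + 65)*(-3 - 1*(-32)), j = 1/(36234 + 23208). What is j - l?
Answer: -99981443/59442 ≈ -1682.0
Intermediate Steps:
j = 1/59442 ≈ 1.6823e-5
l = 1682 (l = 58*(-3 + 32) = 58*29 = 1682)
j - l = 1/59442 - 1*1682 = 1/59442 - 1682 = -99981443/59442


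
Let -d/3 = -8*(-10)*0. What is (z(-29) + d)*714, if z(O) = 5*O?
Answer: -103530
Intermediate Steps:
d = 0 (d = -3*(-8*(-10))*0 = -240*0 = -3*0 = 0)
(z(-29) + d)*714 = (5*(-29) + 0)*714 = (-145 + 0)*714 = -145*714 = -103530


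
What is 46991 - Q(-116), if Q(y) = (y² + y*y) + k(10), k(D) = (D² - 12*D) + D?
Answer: 20089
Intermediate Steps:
k(D) = D² - 11*D
Q(y) = -10 + 2*y² (Q(y) = (y² + y*y) + 10*(-11 + 10) = (y² + y²) + 10*(-1) = 2*y² - 10 = -10 + 2*y²)
46991 - Q(-116) = 46991 - (-10 + 2*(-116)²) = 46991 - (-10 + 2*13456) = 46991 - (-10 + 26912) = 46991 - 1*26902 = 46991 - 26902 = 20089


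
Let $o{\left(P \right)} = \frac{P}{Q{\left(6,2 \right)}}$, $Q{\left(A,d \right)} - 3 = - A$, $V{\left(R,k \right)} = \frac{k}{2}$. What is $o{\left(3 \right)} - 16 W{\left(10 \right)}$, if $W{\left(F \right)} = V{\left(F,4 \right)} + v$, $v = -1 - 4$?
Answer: $47$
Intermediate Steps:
$v = -5$
$V{\left(R,k \right)} = \frac{k}{2}$ ($V{\left(R,k \right)} = k \frac{1}{2} = \frac{k}{2}$)
$Q{\left(A,d \right)} = 3 - A$
$o{\left(P \right)} = - \frac{P}{3}$ ($o{\left(P \right)} = \frac{P}{3 - 6} = \frac{P}{-3} = P \left(- \frac{1}{3}\right) = - \frac{P}{3}$)
$W{\left(F \right)} = -3$ ($W{\left(F \right)} = \frac{1}{2} \cdot 4 - 5 = 2 - 5 = -3$)
$o{\left(3 \right)} - 16 W{\left(10 \right)} = \left(- \frac{1}{3}\right) 3 - -48 = -1 + 48 = 47$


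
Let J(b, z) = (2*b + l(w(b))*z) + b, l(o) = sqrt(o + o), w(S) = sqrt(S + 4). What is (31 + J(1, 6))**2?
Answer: 4*(17 + 3*sqrt(2)*5**(1/4))**2 ≈ 2179.8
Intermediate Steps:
w(S) = sqrt(4 + S)
l(o) = sqrt(2)*sqrt(o) (l(o) = sqrt(2*o) = sqrt(2)*sqrt(o))
J(b, z) = 3*b + z*sqrt(2)*(4 + b)**(1/4) (J(b, z) = (2*b + (sqrt(2)*sqrt(sqrt(4 + b)))*z) + b = (2*b + (sqrt(2)*(4 + b)**(1/4))*z) + b = (2*b + z*sqrt(2)*(4 + b)**(1/4)) + b = 3*b + z*sqrt(2)*(4 + b)**(1/4))
(31 + J(1, 6))**2 = (31 + (3*1 + 6*sqrt(2)*(4 + 1)**(1/4)))**2 = (31 + (3 + 6*sqrt(2)*5**(1/4)))**2 = (34 + 6*sqrt(2)*5**(1/4))**2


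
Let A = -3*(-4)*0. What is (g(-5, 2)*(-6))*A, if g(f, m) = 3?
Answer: 0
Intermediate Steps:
A = 0 (A = 12*0 = 0)
(g(-5, 2)*(-6))*A = (3*(-6))*0 = -18*0 = 0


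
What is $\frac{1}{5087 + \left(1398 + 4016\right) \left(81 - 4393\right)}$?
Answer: $- \frac{1}{23340081} \approx -4.2845 \cdot 10^{-8}$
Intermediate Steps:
$\frac{1}{5087 + \left(1398 + 4016\right) \left(81 - 4393\right)} = \frac{1}{5087 + 5414 \left(-4312\right)} = \frac{1}{5087 - 23345168} = \frac{1}{-23340081} = - \frac{1}{23340081}$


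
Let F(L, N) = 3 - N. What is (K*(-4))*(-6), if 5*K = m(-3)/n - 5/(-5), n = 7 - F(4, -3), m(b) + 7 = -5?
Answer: -264/5 ≈ -52.800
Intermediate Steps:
m(b) = -12 (m(b) = -7 - 5 = -12)
n = 1 (n = 7 - (3 - 1*(-3)) = 7 - (3 + 3) = 7 - 1*6 = 7 - 6 = 1)
K = -11/5 (K = (-12/1 - 5/(-5))/5 = (-12*1 - 5*(-1/5))/5 = (-12 + 1)/5 = (1/5)*(-11) = -11/5 ≈ -2.2000)
(K*(-4))*(-6) = -11/5*(-4)*(-6) = (44/5)*(-6) = -264/5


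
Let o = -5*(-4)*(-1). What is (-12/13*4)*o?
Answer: 960/13 ≈ 73.846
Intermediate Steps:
o = -20 (o = 20*(-1) = -20)
(-12/13*4)*o = (-12/13*4)*(-20) = (-12*1/13*4)*(-20) = -12/13*4*(-20) = -48/13*(-20) = 960/13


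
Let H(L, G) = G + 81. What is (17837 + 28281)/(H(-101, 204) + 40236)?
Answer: 46118/40521 ≈ 1.1381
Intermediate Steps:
H(L, G) = 81 + G
(17837 + 28281)/(H(-101, 204) + 40236) = (17837 + 28281)/((81 + 204) + 40236) = 46118/(285 + 40236) = 46118/40521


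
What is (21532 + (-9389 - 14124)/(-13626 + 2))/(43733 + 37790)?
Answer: 293375481/1110669352 ≈ 0.26414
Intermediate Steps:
(21532 + (-9389 - 14124)/(-13626 + 2))/(43733 + 37790) = (21532 - 23513/(-13624))/81523 = (21532 - 23513*(-1/13624))*(1/81523) = (21532 + 23513/13624)*(1/81523) = (293375481/13624)*(1/81523) = 293375481/1110669352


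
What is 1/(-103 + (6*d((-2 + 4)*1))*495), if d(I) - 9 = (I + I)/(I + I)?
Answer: 1/29597 ≈ 3.3787e-5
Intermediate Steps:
d(I) = 10 (d(I) = 9 + (I + I)/(I + I) = 9 + (2*I)/((2*I)) = 9 + (2*I)*(1/(2*I)) = 9 + 1 = 10)
1/(-103 + (6*d((-2 + 4)*1))*495) = 1/(-103 + (6*10)*495) = 1/(-103 + 60*495) = 1/(-103 + 29700) = 1/29597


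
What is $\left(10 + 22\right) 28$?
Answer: $896$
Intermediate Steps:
$\left(10 + 22\right) 28 = 32 \cdot 28 = 896$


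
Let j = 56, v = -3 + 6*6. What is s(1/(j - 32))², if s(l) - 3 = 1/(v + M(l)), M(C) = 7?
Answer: 14641/1600 ≈ 9.1506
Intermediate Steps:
v = 33 (v = -3 + 36 = 33)
s(l) = 121/40 (s(l) = 3 + 1/(33 + 7) = 3 + 1/40 = 121/40)
s(1/(j - 32))² = (121/40)² = 14641/1600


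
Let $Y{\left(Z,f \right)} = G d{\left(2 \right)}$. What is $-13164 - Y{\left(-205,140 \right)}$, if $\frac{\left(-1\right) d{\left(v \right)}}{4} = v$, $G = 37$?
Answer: $-12868$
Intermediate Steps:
$d{\left(v \right)} = - 4 v$
$Y{\left(Z,f \right)} = -296$ ($Y{\left(Z,f \right)} = 37 \left(\left(-4\right) 2\right) = 37 \left(-8\right) = -296$)
$-13164 - Y{\left(-205,140 \right)} = -13164 - -296 = -13164 + 296 = -12868$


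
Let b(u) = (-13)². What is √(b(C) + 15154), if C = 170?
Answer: √15323 ≈ 123.79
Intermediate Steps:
b(u) = 169
√(b(C) + 15154) = √(169 + 15154) = √15323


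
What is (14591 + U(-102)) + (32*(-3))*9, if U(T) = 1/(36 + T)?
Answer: 905981/66 ≈ 13727.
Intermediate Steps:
(14591 + U(-102)) + (32*(-3))*9 = (14591 + 1/(36 - 102)) + (32*(-3))*9 = (14591 + 1/(-66)) - 96*9 = (14591 - 1/66) - 864 = 963005/66 - 864 = 905981/66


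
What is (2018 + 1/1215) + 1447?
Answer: 4209976/1215 ≈ 3465.0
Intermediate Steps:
(2018 + 1/1215) + 1447 = 2451871/1215 + 1447 = 4209976/1215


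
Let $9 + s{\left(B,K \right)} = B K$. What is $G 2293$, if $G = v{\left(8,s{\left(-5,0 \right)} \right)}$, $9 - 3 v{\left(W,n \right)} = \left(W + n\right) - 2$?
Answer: $9172$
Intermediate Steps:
$s{\left(B,K \right)} = -9 + B K$
$v{\left(W,n \right)} = \frac{11}{3} - \frac{W}{3} - \frac{n}{3}$ ($v{\left(W,n \right)} = 3 - \frac{\left(W + n\right) - 2}{3} = 3 - \frac{-2 + W + n}{3} = 3 - \left(- \frac{2}{3} + \frac{W}{3} + \frac{n}{3}\right) = \frac{11}{3} - \frac{W}{3} - \frac{n}{3}$)
$G = 4$ ($G = \frac{11}{3} - \frac{8}{3} - \frac{-9 - 0}{3} = \frac{11}{3} - \frac{8}{3} - \frac{-9 + 0}{3} = \frac{11}{3} - \frac{8}{3} - -3 = \frac{11}{3} - \frac{8}{3} + 3 = 4$)
$G 2293 = 4 \cdot 2293 = 9172$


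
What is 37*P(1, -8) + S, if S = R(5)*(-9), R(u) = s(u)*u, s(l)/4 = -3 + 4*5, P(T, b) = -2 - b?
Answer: -2838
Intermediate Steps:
s(l) = 68 (s(l) = 4*(-3 + 4*5) = 4*(-3 + 20) = 4*17 = 68)
R(u) = 68*u
S = -3060 (S = (68*5)*(-9) = 340*(-9) = -3060)
37*P(1, -8) + S = 37*(-2 - 1*(-8)) - 3060 = 37*(-2 + 8) - 3060 = 37*6 - 3060 = 222 - 3060 = -2838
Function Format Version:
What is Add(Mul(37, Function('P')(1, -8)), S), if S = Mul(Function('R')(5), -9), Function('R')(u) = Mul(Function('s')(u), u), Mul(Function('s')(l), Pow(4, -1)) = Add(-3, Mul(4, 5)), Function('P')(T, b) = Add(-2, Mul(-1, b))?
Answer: -2838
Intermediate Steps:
Function('s')(l) = 68 (Function('s')(l) = Mul(4, Add(-3, Mul(4, 5))) = Mul(4, Add(-3, 20)) = Mul(4, 17) = 68)
Function('R')(u) = Mul(68, u)
S = -3060 (S = Mul(Mul(68, 5), -9) = Mul(340, -9) = -3060)
Add(Mul(37, Function('P')(1, -8)), S) = Add(Mul(37, Add(-2, Mul(-1, -8))), -3060) = Add(Mul(37, Add(-2, 8)), -3060) = Add(Mul(37, 6), -3060) = Add(222, -3060) = -2838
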